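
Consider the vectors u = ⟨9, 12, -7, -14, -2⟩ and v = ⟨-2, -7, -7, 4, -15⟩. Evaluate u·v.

u · v = 9·(-2) + 12·(-7) + (-7)·(-7) + (-14)·4 + (-2)·(-15) = -18 - 84 + 49 - 56 + 30 = -79

-79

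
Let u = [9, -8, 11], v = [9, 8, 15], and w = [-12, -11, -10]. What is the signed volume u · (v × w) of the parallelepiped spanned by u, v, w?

v × w:
i: 8·(-10) - 15·(-11) = -80 - (-165) = 85
j: 15·(-12) - 9·(-10) = -180 - (-90) = -90
k: 9·(-11) - 8·(-12) = -99 - (-96) = -3
v × w = (85, -90, -3)
u · (v × w) = 9·85 + (-8)·(-90) + 11·(-3) = 765 + 720 - 33 = 1452

1452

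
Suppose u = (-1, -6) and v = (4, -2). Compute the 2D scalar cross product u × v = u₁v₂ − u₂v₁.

(-1)·(-2) - (-6)·4 = 2 - (-24) = 26

26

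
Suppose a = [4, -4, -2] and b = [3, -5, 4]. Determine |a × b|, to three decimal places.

i: (-4)·4 - (-2)·(-5) = -16 - 10 = -26
j: (-2)·3 - 4·4 = -6 - 16 = -22
k: 4·(-5) - (-4)·3 = -20 - (-12) = -8
a × b = (-26, -22, -8)
|a × b| = √((-26)² + (-22)² + (-8)²) = √1224 ≈ 34.9857

34.986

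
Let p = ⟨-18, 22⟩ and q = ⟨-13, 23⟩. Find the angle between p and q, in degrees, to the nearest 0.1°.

p · q = (-18)·(-13) + 22·23 = 234 + 506 = 740
|p|² = 324 + 484 = 808,  |p| = √808 ≈ 28.425341
|q|² = 169 + 529 = 698,  |q| = √698 ≈ 26.419690
cos θ = 740 / (28.425341 · 26.419690) ≈ 0.98537
θ = arccos(0.98537) ≈ 9.8°

9.8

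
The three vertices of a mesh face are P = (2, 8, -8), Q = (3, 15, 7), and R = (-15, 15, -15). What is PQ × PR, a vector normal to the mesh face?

PQ = (1, 7, 15)
PR = (-17, 7, -7)
i: 7·(-7) - 15·7 = -49 - 105 = -154
j: 15·(-17) - 1·(-7) = -255 - (-7) = -248
k: 1·7 - 7·(-17) = 7 - (-119) = 126
PQ × PR = (-154, -248, 126)

(-154, -248, 126)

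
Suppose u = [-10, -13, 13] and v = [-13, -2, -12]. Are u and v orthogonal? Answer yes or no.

u · v = (-10)·(-13) + (-13)·(-2) + 13·(-12) = 130 + 26 - 156 = 0
Zero, so the vectors are orthogonal.

yes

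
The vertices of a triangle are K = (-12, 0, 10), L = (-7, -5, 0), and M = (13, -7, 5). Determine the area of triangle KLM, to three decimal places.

123.238

KL = (5, -5, -10),  KM = (25, -7, -5)
i: (-5)·(-5) - (-10)·(-7) = 25 - 70 = -45
j: (-10)·25 - 5·(-5) = -250 - (-25) = -225
k: 5·(-7) - (-5)·25 = -35 - (-125) = 90
KL × KM = (-45, -225, 90)
|KL × KM| = √60750 ≈ 246.4752
area = ½ · 246.4752 ≈ 123.238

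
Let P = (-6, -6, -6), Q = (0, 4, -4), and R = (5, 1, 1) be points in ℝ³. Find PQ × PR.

PQ = (6, 10, 2)
PR = (11, 7, 7)
i: 10·7 - 2·7 = 70 - 14 = 56
j: 2·11 - 6·7 = 22 - 42 = -20
k: 6·7 - 10·11 = 42 - 110 = -68
PQ × PR = (56, -20, -68)

(56, -20, -68)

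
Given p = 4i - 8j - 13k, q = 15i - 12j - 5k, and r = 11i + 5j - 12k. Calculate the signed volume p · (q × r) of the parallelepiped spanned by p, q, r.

q × r:
i: (-12)·(-12) - (-5)·5 = 144 - (-25) = 169
j: (-5)·11 - 15·(-12) = -55 - (-180) = 125
k: 15·5 - (-12)·11 = 75 - (-132) = 207
q × r = (169, 125, 207)
p · (q × r) = 4·169 + (-8)·125 + (-13)·207 = 676 - 1000 - 2691 = -3015

-3015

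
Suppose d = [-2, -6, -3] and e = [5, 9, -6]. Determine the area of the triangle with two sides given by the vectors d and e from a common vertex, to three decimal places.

i: (-6)·(-6) - (-3)·9 = 36 - (-27) = 63
j: (-3)·5 - (-2)·(-6) = -15 - 12 = -27
k: (-2)·9 - (-6)·5 = -18 - (-30) = 12
d × e = (63, -27, 12)
|d × e| = √(63² + (-27)² + 12²) = √4842 ≈ 69.5845
area = ½ · 69.5845 ≈ 34.792

34.792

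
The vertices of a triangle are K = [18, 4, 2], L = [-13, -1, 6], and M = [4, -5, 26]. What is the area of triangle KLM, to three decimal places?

KL = (-31, -5, 4),  KM = (-14, -9, 24)
i: (-5)·24 - 4·(-9) = -120 - (-36) = -84
j: 4·(-14) - (-31)·24 = -56 - (-744) = 688
k: (-31)·(-9) - (-5)·(-14) = 279 - 70 = 209
KL × KM = (-84, 688, 209)
|KL × KM| = √524081 ≈ 723.9344
area = ½ · 723.9344 ≈ 361.967

361.967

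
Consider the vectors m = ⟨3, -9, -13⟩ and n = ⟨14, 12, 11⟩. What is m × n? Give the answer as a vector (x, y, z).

i: (-9)·11 - (-13)·12 = -99 - (-156) = 57
j: (-13)·14 - 3·11 = -182 - 33 = -215
k: 3·12 - (-9)·14 = 36 - (-126) = 162
m × n = (57, -215, 162)

(57, -215, 162)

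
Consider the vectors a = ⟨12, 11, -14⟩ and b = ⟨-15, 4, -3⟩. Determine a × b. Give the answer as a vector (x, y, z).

(23, 246, 213)

i: 11·(-3) - (-14)·4 = -33 - (-56) = 23
j: (-14)·(-15) - 12·(-3) = 210 - (-36) = 246
k: 12·4 - 11·(-15) = 48 - (-165) = 213
a × b = (23, 246, 213)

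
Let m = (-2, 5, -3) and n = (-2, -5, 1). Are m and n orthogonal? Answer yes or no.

no

m · n = (-2)·(-2) + 5·(-5) + (-3)·1 = 4 - 25 - 3 = -24
Nonzero, so the vectors are not orthogonal.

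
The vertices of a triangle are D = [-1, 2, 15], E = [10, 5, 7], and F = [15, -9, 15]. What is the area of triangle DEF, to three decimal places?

114.770

DE = (11, 3, -8),  DF = (16, -11, 0)
i: 3·0 - (-8)·(-11) = 0 - 88 = -88
j: (-8)·16 - 11·0 = -128 - 0 = -128
k: 11·(-11) - 3·16 = -121 - 48 = -169
DE × DF = (-88, -128, -169)
|DE × DF| = √52689 ≈ 229.5408
area = ½ · 229.5408 ≈ 114.770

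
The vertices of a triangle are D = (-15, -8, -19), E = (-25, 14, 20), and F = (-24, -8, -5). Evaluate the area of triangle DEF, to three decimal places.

DE = (-10, 22, 39),  DF = (-9, 0, 14)
i: 22·14 - 39·0 = 308 - 0 = 308
j: 39·(-9) - (-10)·14 = -351 - (-140) = -211
k: (-10)·0 - 22·(-9) = 0 - (-198) = 198
DE × DF = (308, -211, 198)
|DE × DF| = √178589 ≈ 422.5979
area = ½ · 422.5979 ≈ 211.299

211.299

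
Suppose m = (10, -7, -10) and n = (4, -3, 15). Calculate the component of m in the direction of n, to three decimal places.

m · n = 10·4 + (-7)·(-3) + (-10)·15 = 40 + 21 - 150 = -89
|n| = √(16 + 9 + 225) = √250 ≈ 15.8114
comp_n m = -89 / √250 ≈ -5.629

-5.629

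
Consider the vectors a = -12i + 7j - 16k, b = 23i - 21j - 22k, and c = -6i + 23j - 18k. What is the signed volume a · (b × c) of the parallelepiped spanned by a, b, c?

b × c:
i: (-21)·(-18) - (-22)·23 = 378 - (-506) = 884
j: (-22)·(-6) - 23·(-18) = 132 - (-414) = 546
k: 23·23 - (-21)·(-6) = 529 - 126 = 403
b × c = (884, 546, 403)
a · (b × c) = (-12)·884 + 7·546 + (-16)·403 = -10608 + 3822 - 6448 = -13234

-13234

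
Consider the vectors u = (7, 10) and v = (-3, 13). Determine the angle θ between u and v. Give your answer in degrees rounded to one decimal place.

u · v = 7·(-3) + 10·13 = -21 + 130 = 109
|u|² = 49 + 100 = 149,  |u| = √149 ≈ 12.206556
|v|² = 9 + 169 = 178,  |v| = √178 ≈ 13.341664
cos θ = 109 / (12.206556 · 13.341664) ≈ 0.66930
θ = arccos(0.66930) ≈ 48.0°

48.0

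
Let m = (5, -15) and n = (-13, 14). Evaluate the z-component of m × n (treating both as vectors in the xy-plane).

5·14 - (-15)·(-13) = 70 - 195 = -125

-125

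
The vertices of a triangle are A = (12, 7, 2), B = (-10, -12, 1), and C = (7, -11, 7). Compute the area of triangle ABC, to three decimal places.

170.730

AB = (-22, -19, -1),  AC = (-5, -18, 5)
i: (-19)·5 - (-1)·(-18) = -95 - 18 = -113
j: (-1)·(-5) - (-22)·5 = 5 - (-110) = 115
k: (-22)·(-18) - (-19)·(-5) = 396 - 95 = 301
AB × AC = (-113, 115, 301)
|AB × AC| = √116595 ≈ 341.4601
area = ½ · 341.4601 ≈ 170.730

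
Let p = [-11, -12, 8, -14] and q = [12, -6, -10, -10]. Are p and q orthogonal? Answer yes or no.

yes

p · q = (-11)·12 + (-12)·(-6) + 8·(-10) + (-14)·(-10) = -132 + 72 - 80 + 140 = 0
Zero, so the vectors are orthogonal.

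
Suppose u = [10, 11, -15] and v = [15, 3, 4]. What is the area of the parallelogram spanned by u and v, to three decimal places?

310.437

i: 11·4 - (-15)·3 = 44 - (-45) = 89
j: (-15)·15 - 10·4 = -225 - 40 = -265
k: 10·3 - 11·15 = 30 - 165 = -135
u × v = (89, -265, -135)
|u × v| = √(89² + (-265)² + (-135)²) = √96371 ≈ 310.4368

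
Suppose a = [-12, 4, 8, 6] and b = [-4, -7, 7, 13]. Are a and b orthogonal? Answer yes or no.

a · b = (-12)·(-4) + 4·(-7) + 8·7 + 6·13 = 48 - 28 + 56 + 78 = 154
Nonzero, so the vectors are not orthogonal.

no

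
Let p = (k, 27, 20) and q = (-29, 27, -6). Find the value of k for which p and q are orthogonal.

21

p · q = k·(-29) + 27·27 + 20·(-6) = 609 - 29k
Set equal to 0: -29k = -609, so k = 21.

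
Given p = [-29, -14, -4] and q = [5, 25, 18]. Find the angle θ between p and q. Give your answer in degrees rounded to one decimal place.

p · q = (-29)·5 + (-14)·25 + (-4)·18 = -145 - 350 - 72 = -567
|p|² = 841 + 196 + 16 = 1053,  |p| = √1053 ≈ 32.449961
|q|² = 25 + 625 + 324 = 974,  |q| = √974 ≈ 31.208973
cos θ = -567 / (32.449961 · 31.208973) ≈ -0.55987
θ = arccos(-0.55987) ≈ 124.0°

124.0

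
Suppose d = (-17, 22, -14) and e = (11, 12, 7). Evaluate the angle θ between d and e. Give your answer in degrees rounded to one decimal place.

92.2

d · e = (-17)·11 + 22·12 + (-14)·7 = -187 + 264 - 98 = -21
|d|² = 289 + 484 + 196 = 969,  |d| = √969 ≈ 31.128765
|e|² = 121 + 144 + 49 = 314,  |e| = √314 ≈ 17.720045
cos θ = -21 / (31.128765 · 17.720045) ≈ -0.03807
θ = arccos(-0.03807) ≈ 92.2°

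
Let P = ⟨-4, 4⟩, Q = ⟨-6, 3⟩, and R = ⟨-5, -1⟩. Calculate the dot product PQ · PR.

7

PQ = Q − P = (-2, -1)
PR = R − P = (-1, -5)
PQ · PR = (-2)·(-1) + (-1)·(-5) = 2 + 5 = 7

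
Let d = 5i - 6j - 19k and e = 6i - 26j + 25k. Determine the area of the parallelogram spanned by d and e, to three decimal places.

693.320

i: (-6)·25 - (-19)·(-26) = -150 - 494 = -644
j: (-19)·6 - 5·25 = -114 - 125 = -239
k: 5·(-26) - (-6)·6 = -130 - (-36) = -94
d × e = (-644, -239, -94)
|d × e| = √((-644)² + (-239)² + (-94)²) = √480693 ≈ 693.3203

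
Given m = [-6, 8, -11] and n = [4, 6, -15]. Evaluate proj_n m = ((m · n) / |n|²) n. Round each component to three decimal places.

(2.729, 4.094, -10.235)

m · n = (-6)·4 + 8·6 + (-11)·(-15) = -24 + 48 + 165 = 189
|n|² = 16 + 36 + 225 = 277
proj_n m = (189/277) · (4, 6, -15) ≈ (2.729, 4.094, -10.235)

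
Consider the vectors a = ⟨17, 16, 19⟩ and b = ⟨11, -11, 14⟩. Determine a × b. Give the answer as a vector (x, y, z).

i: 16·14 - 19·(-11) = 224 - (-209) = 433
j: 19·11 - 17·14 = 209 - 238 = -29
k: 17·(-11) - 16·11 = -187 - 176 = -363
a × b = (433, -29, -363)

(433, -29, -363)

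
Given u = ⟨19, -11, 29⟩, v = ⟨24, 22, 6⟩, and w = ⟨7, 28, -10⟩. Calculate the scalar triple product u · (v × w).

v × w:
i: 22·(-10) - 6·28 = -220 - 168 = -388
j: 6·7 - 24·(-10) = 42 - (-240) = 282
k: 24·28 - 22·7 = 672 - 154 = 518
v × w = (-388, 282, 518)
u · (v × w) = 19·(-388) + (-11)·282 + 29·518 = -7372 - 3102 + 15022 = 4548

4548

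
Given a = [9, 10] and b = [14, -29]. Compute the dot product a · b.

a · b = 9·14 + 10·(-29) = 126 - 290 = -164

-164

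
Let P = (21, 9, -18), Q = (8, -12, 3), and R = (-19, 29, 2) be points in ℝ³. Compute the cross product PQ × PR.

PQ = (-13, -21, 21)
PR = (-40, 20, 20)
i: (-21)·20 - 21·20 = -420 - 420 = -840
j: 21·(-40) - (-13)·20 = -840 - (-260) = -580
k: (-13)·20 - (-21)·(-40) = -260 - 840 = -1100
PQ × PR = (-840, -580, -1100)

(-840, -580, -1100)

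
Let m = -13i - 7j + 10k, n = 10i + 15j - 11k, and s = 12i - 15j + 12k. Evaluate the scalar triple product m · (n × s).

n × s:
i: 15·12 - (-11)·(-15) = 180 - 165 = 15
j: (-11)·12 - 10·12 = -132 - 120 = -252
k: 10·(-15) - 15·12 = -150 - 180 = -330
n × s = (15, -252, -330)
m · (n × s) = (-13)·15 + (-7)·(-252) + 10·(-330) = -195 + 1764 - 3300 = -1731

-1731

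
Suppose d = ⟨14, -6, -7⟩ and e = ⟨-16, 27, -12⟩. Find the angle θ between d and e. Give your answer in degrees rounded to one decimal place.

d · e = 14·(-16) + (-6)·27 + (-7)·(-12) = -224 - 162 + 84 = -302
|d|² = 196 + 36 + 49 = 281,  |d| = √281 ≈ 16.763055
|e|² = 256 + 729 + 144 = 1129,  |e| = √1129 ≈ 33.600595
cos θ = -302 / (16.763055 · 33.600595) ≈ -0.53618
θ = arccos(-0.53618) ≈ 122.4°

122.4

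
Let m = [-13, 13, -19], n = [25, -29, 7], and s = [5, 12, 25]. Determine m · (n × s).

n × s:
i: (-29)·25 - 7·12 = -725 - 84 = -809
j: 7·5 - 25·25 = 35 - 625 = -590
k: 25·12 - (-29)·5 = 300 - (-145) = 445
n × s = (-809, -590, 445)
m · (n × s) = (-13)·(-809) + 13·(-590) + (-19)·445 = 10517 - 7670 - 8455 = -5608

-5608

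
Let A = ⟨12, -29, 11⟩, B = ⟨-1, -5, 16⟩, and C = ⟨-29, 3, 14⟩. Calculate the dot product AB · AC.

AB = B − A = (-13, 24, 5)
AC = C − A = (-41, 32, 3)
AB · AC = (-13)·(-41) + 24·32 + 5·3 = 533 + 768 + 15 = 1316

1316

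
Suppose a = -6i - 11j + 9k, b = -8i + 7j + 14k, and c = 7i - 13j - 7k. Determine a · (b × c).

-765

b × c:
i: 7·(-7) - 14·(-13) = -49 - (-182) = 133
j: 14·7 - (-8)·(-7) = 98 - 56 = 42
k: (-8)·(-13) - 7·7 = 104 - 49 = 55
b × c = (133, 42, 55)
a · (b × c) = (-6)·133 + (-11)·42 + 9·55 = -798 - 462 + 495 = -765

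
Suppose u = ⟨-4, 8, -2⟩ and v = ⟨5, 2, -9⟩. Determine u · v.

u · v = (-4)·5 + 8·2 + (-2)·(-9) = -20 + 16 + 18 = 14

14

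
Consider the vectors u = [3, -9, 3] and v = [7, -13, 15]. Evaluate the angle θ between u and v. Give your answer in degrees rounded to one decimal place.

u · v = 3·7 + (-9)·(-13) + 3·15 = 21 + 117 + 45 = 183
|u|² = 9 + 81 + 9 = 99,  |u| = √99 ≈ 9.949874
|v|² = 49 + 169 + 225 = 443,  |v| = √443 ≈ 21.047565
cos θ = 183 / (9.949874 · 21.047565) ≈ 0.87384
θ = arccos(0.87384) ≈ 29.1°

29.1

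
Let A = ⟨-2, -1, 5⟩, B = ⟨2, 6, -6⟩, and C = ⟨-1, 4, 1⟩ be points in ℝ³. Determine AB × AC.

(27, 5, 13)

AB = (4, 7, -11)
AC = (1, 5, -4)
i: 7·(-4) - (-11)·5 = -28 - (-55) = 27
j: (-11)·1 - 4·(-4) = -11 - (-16) = 5
k: 4·5 - 7·1 = 20 - 7 = 13
AB × AC = (27, 5, 13)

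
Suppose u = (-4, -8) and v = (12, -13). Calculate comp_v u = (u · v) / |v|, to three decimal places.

u · v = (-4)·12 + (-8)·(-13) = -48 + 104 = 56
|v| = √(144 + 169) = √313 ≈ 17.6918
comp_v u = 56 / √313 ≈ 3.165

3.165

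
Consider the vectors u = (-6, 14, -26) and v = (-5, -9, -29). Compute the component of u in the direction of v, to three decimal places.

u · v = (-6)·(-5) + 14·(-9) + (-26)·(-29) = 30 - 126 + 754 = 658
|v| = √(25 + 81 + 841) = √947 ≈ 30.7734
comp_v u = 658 / √947 ≈ 21.382

21.382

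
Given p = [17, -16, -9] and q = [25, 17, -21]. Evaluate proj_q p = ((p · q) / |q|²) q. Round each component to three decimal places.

p · q = 17·25 + (-16)·17 + (-9)·(-21) = 425 - 272 + 189 = 342
|q|² = 625 + 289 + 441 = 1355
proj_q p = (342/1355) · (25, 17, -21) ≈ (6.310, 4.291, -5.300)

(6.310, 4.291, -5.300)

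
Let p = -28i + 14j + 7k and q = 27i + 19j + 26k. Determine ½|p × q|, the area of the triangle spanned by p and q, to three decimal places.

i: 14·26 - 7·19 = 364 - 133 = 231
j: 7·27 - (-28)·26 = 189 - (-728) = 917
k: (-28)·19 - 14·27 = -532 - 378 = -910
p × q = (231, 917, -910)
|p × q| = √(231² + 917² + (-910)²) = √1722350 ≈ 1312.3833
area = ½ · 1312.3833 ≈ 656.192

656.192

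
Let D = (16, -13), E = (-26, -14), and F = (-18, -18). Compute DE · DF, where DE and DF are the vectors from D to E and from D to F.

DE = E − D = (-42, -1)
DF = F − D = (-34, -5)
DE · DF = (-42)·(-34) + (-1)·(-5) = 1428 + 5 = 1433

1433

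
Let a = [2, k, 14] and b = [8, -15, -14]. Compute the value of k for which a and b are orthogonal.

a · b = 2·8 + k·(-15) + 14·(-14) = -180 - 15k
Set equal to 0: -15k = 180, so k = -12.

-12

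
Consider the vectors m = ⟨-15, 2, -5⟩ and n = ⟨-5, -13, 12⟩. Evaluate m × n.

i: 2·12 - (-5)·(-13) = 24 - 65 = -41
j: (-5)·(-5) - (-15)·12 = 25 - (-180) = 205
k: (-15)·(-13) - 2·(-5) = 195 - (-10) = 205
m × n = (-41, 205, 205)

(-41, 205, 205)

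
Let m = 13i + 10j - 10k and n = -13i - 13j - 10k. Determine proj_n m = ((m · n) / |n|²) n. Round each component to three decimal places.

(5.906, 5.906, 4.543)

m · n = 13·(-13) + 10·(-13) + (-10)·(-10) = -169 - 130 + 100 = -199
|n|² = 169 + 169 + 100 = 438
proj_n m = (-199/438) · (-13, -13, -10) ≈ (5.906, 5.906, 4.543)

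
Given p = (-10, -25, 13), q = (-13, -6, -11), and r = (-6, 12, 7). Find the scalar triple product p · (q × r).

q × r:
i: (-6)·7 - (-11)·12 = -42 - (-132) = 90
j: (-11)·(-6) - (-13)·7 = 66 - (-91) = 157
k: (-13)·12 - (-6)·(-6) = -156 - 36 = -192
q × r = (90, 157, -192)
p · (q × r) = (-10)·90 + (-25)·157 + 13·(-192) = -900 - 3925 - 2496 = -7321

-7321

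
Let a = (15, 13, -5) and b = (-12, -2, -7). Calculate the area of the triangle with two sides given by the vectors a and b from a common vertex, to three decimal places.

i: 13·(-7) - (-5)·(-2) = -91 - 10 = -101
j: (-5)·(-12) - 15·(-7) = 60 - (-105) = 165
k: 15·(-2) - 13·(-12) = -30 - (-156) = 126
a × b = (-101, 165, 126)
|a × b| = √((-101)² + 165² + 126²) = √53302 ≈ 230.8723
area = ½ · 230.8723 ≈ 115.436

115.436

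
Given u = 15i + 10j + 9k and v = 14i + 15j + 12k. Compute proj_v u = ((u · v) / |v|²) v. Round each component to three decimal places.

(11.596, 12.425, 9.940)

u · v = 15·14 + 10·15 + 9·12 = 210 + 150 + 108 = 468
|v|² = 196 + 225 + 144 = 565
proj_v u = (468/565) · (14, 15, 12) ≈ (11.596, 12.425, 9.940)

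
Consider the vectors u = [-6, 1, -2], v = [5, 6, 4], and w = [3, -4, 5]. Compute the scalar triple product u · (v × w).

v × w:
i: 6·5 - 4·(-4) = 30 - (-16) = 46
j: 4·3 - 5·5 = 12 - 25 = -13
k: 5·(-4) - 6·3 = -20 - 18 = -38
v × w = (46, -13, -38)
u · (v × w) = (-6)·46 + 1·(-13) + (-2)·(-38) = -276 - 13 + 76 = -213

-213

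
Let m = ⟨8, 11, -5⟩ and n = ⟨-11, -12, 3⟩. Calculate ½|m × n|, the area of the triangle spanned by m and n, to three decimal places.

24.057

i: 11·3 - (-5)·(-12) = 33 - 60 = -27
j: (-5)·(-11) - 8·3 = 55 - 24 = 31
k: 8·(-12) - 11·(-11) = -96 - (-121) = 25
m × n = (-27, 31, 25)
|m × n| = √((-27)² + 31² + 25²) = √2315 ≈ 48.1144
area = ½ · 48.1144 ≈ 24.057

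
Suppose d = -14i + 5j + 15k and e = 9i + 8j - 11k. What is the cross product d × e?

i: 5·(-11) - 15·8 = -55 - 120 = -175
j: 15·9 - (-14)·(-11) = 135 - 154 = -19
k: (-14)·8 - 5·9 = -112 - 45 = -157
d × e = (-175, -19, -157)

(-175, -19, -157)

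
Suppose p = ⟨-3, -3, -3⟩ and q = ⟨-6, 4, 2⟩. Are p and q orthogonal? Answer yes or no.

p · q = (-3)·(-6) + (-3)·4 + (-3)·2 = 18 - 12 - 6 = 0
Zero, so the vectors are orthogonal.

yes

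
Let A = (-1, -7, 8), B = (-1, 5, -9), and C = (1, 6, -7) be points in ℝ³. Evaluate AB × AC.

AB = (0, 12, -17)
AC = (2, 13, -15)
i: 12·(-15) - (-17)·13 = -180 - (-221) = 41
j: (-17)·2 - 0·(-15) = -34 - 0 = -34
k: 0·13 - 12·2 = 0 - 24 = -24
AB × AC = (41, -34, -24)

(41, -34, -24)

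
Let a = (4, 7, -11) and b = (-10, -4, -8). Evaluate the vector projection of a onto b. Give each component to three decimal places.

(-1.111, -0.444, -0.889)

a · b = 4·(-10) + 7·(-4) + (-11)·(-8) = -40 - 28 + 88 = 20
|b|² = 100 + 16 + 64 = 180
proj_b a = (20/180) · (-10, -4, -8) ≈ (-1.111, -0.444, -0.889)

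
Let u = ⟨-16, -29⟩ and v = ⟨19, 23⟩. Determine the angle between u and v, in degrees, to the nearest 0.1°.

169.3

u · v = (-16)·19 + (-29)·23 = -304 - 667 = -971
|u|² = 256 + 841 = 1097,  |u| = √1097 ≈ 33.120990
|v|² = 361 + 529 = 890,  |v| = √890 ≈ 29.832868
cos θ = -971 / (33.120990 · 29.832868) ≈ -0.98270
θ = arccos(-0.98270) ≈ 169.3°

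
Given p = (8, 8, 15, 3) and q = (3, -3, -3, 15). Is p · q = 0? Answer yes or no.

p · q = 8·3 + 8·(-3) + 15·(-3) + 3·15 = 24 - 24 - 45 + 45 = 0
Zero, so the vectors are orthogonal.

yes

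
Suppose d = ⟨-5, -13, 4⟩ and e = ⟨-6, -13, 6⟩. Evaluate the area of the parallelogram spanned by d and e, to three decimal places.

i: (-13)·6 - 4·(-13) = -78 - (-52) = -26
j: 4·(-6) - (-5)·6 = -24 - (-30) = 6
k: (-5)·(-13) - (-13)·(-6) = 65 - 78 = -13
d × e = (-26, 6, -13)
|d × e| = √((-26)² + 6² + (-13)²) = √881 ≈ 29.6816

29.682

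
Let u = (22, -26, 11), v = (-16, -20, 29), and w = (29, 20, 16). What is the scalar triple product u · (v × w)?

-45462

v × w:
i: (-20)·16 - 29·20 = -320 - 580 = -900
j: 29·29 - (-16)·16 = 841 - (-256) = 1097
k: (-16)·20 - (-20)·29 = -320 - (-580) = 260
v × w = (-900, 1097, 260)
u · (v × w) = 22·(-900) + (-26)·1097 + 11·260 = -19800 - 28522 + 2860 = -45462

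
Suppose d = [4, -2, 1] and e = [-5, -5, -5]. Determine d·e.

-15

d · e = 4·(-5) + (-2)·(-5) + 1·(-5) = -20 + 10 - 5 = -15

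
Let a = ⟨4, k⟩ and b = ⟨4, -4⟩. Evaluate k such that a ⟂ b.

a · b = 4·4 + k·(-4) = 16 - 4k
Set equal to 0: -4k = -16, so k = 4.

4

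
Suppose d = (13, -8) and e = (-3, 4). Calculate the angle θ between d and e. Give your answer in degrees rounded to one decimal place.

d · e = 13·(-3) + (-8)·4 = -39 - 32 = -71
|d|² = 169 + 64 = 233,  |d| = √233 ≈ 15.264338
|e|² = 9 + 16 = 25,  |e| = √25 ≈ 5.000000
cos θ = -71 / (15.264338 · 5.000000) ≈ -0.93027
θ = arccos(-0.93027) ≈ 158.5°

158.5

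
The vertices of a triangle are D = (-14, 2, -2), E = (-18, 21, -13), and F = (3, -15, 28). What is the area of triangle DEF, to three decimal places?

DE = (-4, 19, -11),  DF = (17, -17, 30)
i: 19·30 - (-11)·(-17) = 570 - 187 = 383
j: (-11)·17 - (-4)·30 = -187 - (-120) = -67
k: (-4)·(-17) - 19·17 = 68 - 323 = -255
DE × DF = (383, -67, -255)
|DE × DF| = √216203 ≈ 464.9763
area = ½ · 464.9763 ≈ 232.488

232.488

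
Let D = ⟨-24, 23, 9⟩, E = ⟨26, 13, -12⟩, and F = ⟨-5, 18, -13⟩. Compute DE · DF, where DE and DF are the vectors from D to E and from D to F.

1462

DE = E − D = (50, -10, -21)
DF = F − D = (19, -5, -22)
DE · DF = 50·19 + (-10)·(-5) + (-21)·(-22) = 950 + 50 + 462 = 1462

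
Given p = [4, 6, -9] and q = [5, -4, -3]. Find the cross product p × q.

(-54, -33, -46)

i: 6·(-3) - (-9)·(-4) = -18 - 36 = -54
j: (-9)·5 - 4·(-3) = -45 - (-12) = -33
k: 4·(-4) - 6·5 = -16 - 30 = -46
p × q = (-54, -33, -46)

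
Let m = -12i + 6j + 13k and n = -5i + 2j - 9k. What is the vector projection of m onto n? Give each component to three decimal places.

(2.045, -0.818, 3.682)

m · n = (-12)·(-5) + 6·2 + 13·(-9) = 60 + 12 - 117 = -45
|n|² = 25 + 4 + 81 = 110
proj_n m = (-45/110) · (-5, 2, -9) ≈ (2.045, -0.818, 3.682)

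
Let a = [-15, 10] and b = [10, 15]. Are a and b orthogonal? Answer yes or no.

a · b = (-15)·10 + 10·15 = -150 + 150 = 0
Zero, so the vectors are orthogonal.

yes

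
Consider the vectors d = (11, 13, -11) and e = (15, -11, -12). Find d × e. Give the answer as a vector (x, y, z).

i: 13·(-12) - (-11)·(-11) = -156 - 121 = -277
j: (-11)·15 - 11·(-12) = -165 - (-132) = -33
k: 11·(-11) - 13·15 = -121 - 195 = -316
d × e = (-277, -33, -316)

(-277, -33, -316)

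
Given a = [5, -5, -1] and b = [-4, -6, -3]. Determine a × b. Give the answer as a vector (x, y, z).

(9, 19, -50)

i: (-5)·(-3) - (-1)·(-6) = 15 - 6 = 9
j: (-1)·(-4) - 5·(-3) = 4 - (-15) = 19
k: 5·(-6) - (-5)·(-4) = -30 - 20 = -50
a × b = (9, 19, -50)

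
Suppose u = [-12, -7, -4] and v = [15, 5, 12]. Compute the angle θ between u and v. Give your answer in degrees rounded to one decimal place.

156.4

u · v = (-12)·15 + (-7)·5 + (-4)·12 = -180 - 35 - 48 = -263
|u|² = 144 + 49 + 16 = 209,  |u| = √209 ≈ 14.456832
|v|² = 225 + 25 + 144 = 394,  |v| = √394 ≈ 19.849433
cos θ = -263 / (14.456832 · 19.849433) ≈ -0.91650
θ = arccos(-0.91650) ≈ 156.4°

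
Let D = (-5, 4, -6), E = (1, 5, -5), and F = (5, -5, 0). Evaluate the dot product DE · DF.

57

DE = E − D = (6, 1, 1)
DF = F − D = (10, -9, 6)
DE · DF = 6·10 + 1·(-9) + 1·6 = 60 - 9 + 6 = 57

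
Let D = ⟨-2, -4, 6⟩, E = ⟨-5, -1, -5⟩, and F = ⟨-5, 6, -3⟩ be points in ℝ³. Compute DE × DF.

(83, 6, -21)

DE = (-3, 3, -11)
DF = (-3, 10, -9)
i: 3·(-9) - (-11)·10 = -27 - (-110) = 83
j: (-11)·(-3) - (-3)·(-9) = 33 - 27 = 6
k: (-3)·10 - 3·(-3) = -30 - (-9) = -21
DE × DF = (83, 6, -21)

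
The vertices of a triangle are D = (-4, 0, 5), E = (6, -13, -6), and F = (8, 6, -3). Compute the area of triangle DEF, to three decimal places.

139.875

DE = (10, -13, -11),  DF = (12, 6, -8)
i: (-13)·(-8) - (-11)·6 = 104 - (-66) = 170
j: (-11)·12 - 10·(-8) = -132 - (-80) = -52
k: 10·6 - (-13)·12 = 60 - (-156) = 216
DE × DF = (170, -52, 216)
|DE × DF| = √78260 ≈ 279.7499
area = ½ · 279.7499 ≈ 139.875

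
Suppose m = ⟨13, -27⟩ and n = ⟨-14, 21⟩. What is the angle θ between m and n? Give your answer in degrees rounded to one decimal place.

172.0

m · n = 13·(-14) + (-27)·21 = -182 - 567 = -749
|m|² = 169 + 729 = 898,  |m| = √898 ≈ 29.966648
|n|² = 196 + 441 = 637,  |n| = √637 ≈ 25.238859
cos θ = -749 / (29.966648 · 25.238859) ≈ -0.99032
θ = arccos(-0.99032) ≈ 172.0°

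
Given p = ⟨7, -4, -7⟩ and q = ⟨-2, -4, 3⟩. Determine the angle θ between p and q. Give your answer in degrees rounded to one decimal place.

109.3

p · q = 7·(-2) + (-4)·(-4) + (-7)·3 = -14 + 16 - 21 = -19
|p|² = 49 + 16 + 49 = 114,  |p| = √114 ≈ 10.677078
|q|² = 4 + 16 + 9 = 29,  |q| = √29 ≈ 5.385165
cos θ = -19 / (10.677078 · 5.385165) ≈ -0.33045
θ = arccos(-0.33045) ≈ 109.3°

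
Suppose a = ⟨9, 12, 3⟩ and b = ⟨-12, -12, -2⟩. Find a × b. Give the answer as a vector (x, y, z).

(12, -18, 36)

i: 12·(-2) - 3·(-12) = -24 - (-36) = 12
j: 3·(-12) - 9·(-2) = -36 - (-18) = -18
k: 9·(-12) - 12·(-12) = -108 - (-144) = 36
a × b = (12, -18, 36)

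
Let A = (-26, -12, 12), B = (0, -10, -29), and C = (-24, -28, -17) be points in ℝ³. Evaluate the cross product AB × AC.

AB = (26, 2, -41)
AC = (2, -16, -29)
i: 2·(-29) - (-41)·(-16) = -58 - 656 = -714
j: (-41)·2 - 26·(-29) = -82 - (-754) = 672
k: 26·(-16) - 2·2 = -416 - 4 = -420
AB × AC = (-714, 672, -420)

(-714, 672, -420)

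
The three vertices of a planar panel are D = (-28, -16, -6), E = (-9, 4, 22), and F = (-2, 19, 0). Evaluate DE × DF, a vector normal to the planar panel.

(-860, 614, 145)

DE = (19, 20, 28)
DF = (26, 35, 6)
i: 20·6 - 28·35 = 120 - 980 = -860
j: 28·26 - 19·6 = 728 - 114 = 614
k: 19·35 - 20·26 = 665 - 520 = 145
DE × DF = (-860, 614, 145)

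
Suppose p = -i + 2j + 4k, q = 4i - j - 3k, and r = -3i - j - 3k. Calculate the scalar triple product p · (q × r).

q × r:
i: (-1)·(-3) - (-3)·(-1) = 3 - 3 = 0
j: (-3)·(-3) - 4·(-3) = 9 - (-12) = 21
k: 4·(-1) - (-1)·(-3) = -4 - 3 = -7
q × r = (0, 21, -7)
p · (q × r) = (-1)·0 + 2·21 + 4·(-7) = 0 + 42 - 28 = 14

14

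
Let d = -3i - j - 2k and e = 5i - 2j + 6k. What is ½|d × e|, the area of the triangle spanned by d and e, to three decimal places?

i: (-1)·6 - (-2)·(-2) = -6 - 4 = -10
j: (-2)·5 - (-3)·6 = -10 - (-18) = 8
k: (-3)·(-2) - (-1)·5 = 6 - (-5) = 11
d × e = (-10, 8, 11)
|d × e| = √((-10)² + 8² + 11²) = √285 ≈ 16.8819
area = ½ · 16.8819 ≈ 8.441

8.441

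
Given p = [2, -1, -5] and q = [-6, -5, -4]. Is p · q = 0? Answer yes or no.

no

p · q = 2·(-6) + (-1)·(-5) + (-5)·(-4) = -12 + 5 + 20 = 13
Nonzero, so the vectors are not orthogonal.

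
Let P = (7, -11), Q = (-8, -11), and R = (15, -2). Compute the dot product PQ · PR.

-120

PQ = Q − P = (-15, 0)
PR = R − P = (8, 9)
PQ · PR = (-15)·8 + 0·9 = -120 + 0 = -120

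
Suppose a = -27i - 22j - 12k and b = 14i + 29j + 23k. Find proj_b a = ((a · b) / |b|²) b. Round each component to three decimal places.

a · b = (-27)·14 + (-22)·29 + (-12)·23 = -378 - 638 - 276 = -1292
|b|² = 196 + 841 + 529 = 1566
proj_b a = (-1292/1566) · (14, 29, 23) ≈ (-11.550, -23.926, -18.976)

(-11.550, -23.926, -18.976)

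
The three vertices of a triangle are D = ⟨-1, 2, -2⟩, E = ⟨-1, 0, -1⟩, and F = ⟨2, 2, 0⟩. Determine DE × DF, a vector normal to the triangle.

DE = (0, -2, 1)
DF = (3, 0, 2)
i: (-2)·2 - 1·0 = -4 - 0 = -4
j: 1·3 - 0·2 = 3 - 0 = 3
k: 0·0 - (-2)·3 = 0 - (-6) = 6
DE × DF = (-4, 3, 6)

(-4, 3, 6)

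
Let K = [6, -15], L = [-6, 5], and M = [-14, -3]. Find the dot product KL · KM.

KL = L − K = (-12, 20)
KM = M − K = (-20, 12)
KL · KM = (-12)·(-20) + 20·12 = 240 + 240 = 480

480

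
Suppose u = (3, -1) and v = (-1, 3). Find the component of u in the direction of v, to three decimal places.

-1.897

u · v = 3·(-1) + (-1)·3 = -3 - 3 = -6
|v| = √(1 + 9) = √10 ≈ 3.1623
comp_v u = -6 / √10 ≈ -1.897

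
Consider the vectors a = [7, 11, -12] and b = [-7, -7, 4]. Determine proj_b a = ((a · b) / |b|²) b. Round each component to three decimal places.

a · b = 7·(-7) + 11·(-7) + (-12)·4 = -49 - 77 - 48 = -174
|b|² = 49 + 49 + 16 = 114
proj_b a = (-174/114) · (-7, -7, 4) ≈ (10.684, 10.684, -6.105)

(10.684, 10.684, -6.105)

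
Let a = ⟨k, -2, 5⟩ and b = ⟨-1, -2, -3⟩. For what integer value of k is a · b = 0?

-11

a · b = k·(-1) + (-2)·(-2) + 5·(-3) = -11 - 1k
Set equal to 0: -1k = 11, so k = -11.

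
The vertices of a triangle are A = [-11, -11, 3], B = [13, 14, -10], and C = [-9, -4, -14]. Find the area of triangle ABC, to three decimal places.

AB = (24, 25, -13),  AC = (2, 7, -17)
i: 25·(-17) - (-13)·7 = -425 - (-91) = -334
j: (-13)·2 - 24·(-17) = -26 - (-408) = 382
k: 24·7 - 25·2 = 168 - 50 = 118
AB × AC = (-334, 382, 118)
|AB × AC| = √271404 ≈ 520.9645
area = ½ · 520.9645 ≈ 260.482

260.482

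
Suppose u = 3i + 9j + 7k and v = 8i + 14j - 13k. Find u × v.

(-215, 95, -30)

i: 9·(-13) - 7·14 = -117 - 98 = -215
j: 7·8 - 3·(-13) = 56 - (-39) = 95
k: 3·14 - 9·8 = 42 - 72 = -30
u × v = (-215, 95, -30)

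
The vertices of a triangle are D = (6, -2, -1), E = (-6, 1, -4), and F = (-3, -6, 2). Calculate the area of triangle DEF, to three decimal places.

48.997

DE = (-12, 3, -3),  DF = (-9, -4, 3)
i: 3·3 - (-3)·(-4) = 9 - 12 = -3
j: (-3)·(-9) - (-12)·3 = 27 - (-36) = 63
k: (-12)·(-4) - 3·(-9) = 48 - (-27) = 75
DE × DF = (-3, 63, 75)
|DE × DF| = √9603 ≈ 97.9949
area = ½ · 97.9949 ≈ 48.997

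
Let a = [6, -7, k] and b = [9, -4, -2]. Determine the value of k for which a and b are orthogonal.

a · b = 6·9 + (-7)·(-4) + k·(-2) = 82 - 2k
Set equal to 0: -2k = -82, so k = 41.

41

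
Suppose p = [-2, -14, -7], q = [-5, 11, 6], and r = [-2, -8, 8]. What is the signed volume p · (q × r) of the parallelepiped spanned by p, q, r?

-1098

q × r:
i: 11·8 - 6·(-8) = 88 - (-48) = 136
j: 6·(-2) - (-5)·8 = -12 - (-40) = 28
k: (-5)·(-8) - 11·(-2) = 40 - (-22) = 62
q × r = (136, 28, 62)
p · (q × r) = (-2)·136 + (-14)·28 + (-7)·62 = -272 - 392 - 434 = -1098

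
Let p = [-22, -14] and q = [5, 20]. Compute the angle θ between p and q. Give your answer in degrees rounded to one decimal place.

p · q = (-22)·5 + (-14)·20 = -110 - 280 = -390
|p|² = 484 + 196 = 680,  |p| = √680 ≈ 26.076810
|q|² = 25 + 400 = 425,  |q| = √425 ≈ 20.615528
cos θ = -390 / (26.076810 · 20.615528) ≈ -0.72546
θ = arccos(-0.72546) ≈ 136.5°

136.5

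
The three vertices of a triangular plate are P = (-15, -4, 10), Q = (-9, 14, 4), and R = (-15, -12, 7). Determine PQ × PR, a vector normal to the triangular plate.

(-102, 18, -48)

PQ = (6, 18, -6)
PR = (0, -8, -3)
i: 18·(-3) - (-6)·(-8) = -54 - 48 = -102
j: (-6)·0 - 6·(-3) = 0 - (-18) = 18
k: 6·(-8) - 18·0 = -48 - 0 = -48
PQ × PR = (-102, 18, -48)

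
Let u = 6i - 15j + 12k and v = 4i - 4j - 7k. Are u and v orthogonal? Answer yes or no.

yes

u · v = 6·4 + (-15)·(-4) + 12·(-7) = 24 + 60 - 84 = 0
Zero, so the vectors are orthogonal.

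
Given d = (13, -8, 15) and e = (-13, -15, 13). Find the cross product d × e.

(121, -364, -299)

i: (-8)·13 - 15·(-15) = -104 - (-225) = 121
j: 15·(-13) - 13·13 = -195 - 169 = -364
k: 13·(-15) - (-8)·(-13) = -195 - 104 = -299
d × e = (121, -364, -299)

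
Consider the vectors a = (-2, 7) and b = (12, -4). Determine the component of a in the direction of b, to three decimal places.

-4.111

a · b = (-2)·12 + 7·(-4) = -24 - 28 = -52
|b| = √(144 + 16) = √160 ≈ 12.6491
comp_b a = -52 / √160 ≈ -4.111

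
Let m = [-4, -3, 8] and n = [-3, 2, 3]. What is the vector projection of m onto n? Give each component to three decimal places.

m · n = (-4)·(-3) + (-3)·2 + 8·3 = 12 - 6 + 24 = 30
|n|² = 9 + 4 + 9 = 22
proj_n m = (30/22) · (-3, 2, 3) ≈ (-4.091, 2.727, 4.091)

(-4.091, 2.727, 4.091)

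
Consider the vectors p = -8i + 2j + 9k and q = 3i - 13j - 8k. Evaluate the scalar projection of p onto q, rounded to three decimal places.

-7.842

p · q = (-8)·3 + 2·(-13) + 9·(-8) = -24 - 26 - 72 = -122
|q| = √(9 + 169 + 64) = √242 ≈ 15.5563
comp_q p = -122 / √242 ≈ -7.842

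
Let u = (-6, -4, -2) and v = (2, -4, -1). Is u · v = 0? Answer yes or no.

u · v = (-6)·2 + (-4)·(-4) + (-2)·(-1) = -12 + 16 + 2 = 6
Nonzero, so the vectors are not orthogonal.

no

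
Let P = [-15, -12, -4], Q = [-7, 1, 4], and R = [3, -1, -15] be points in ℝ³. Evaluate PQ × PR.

PQ = (8, 13, 8)
PR = (18, 11, -11)
i: 13·(-11) - 8·11 = -143 - 88 = -231
j: 8·18 - 8·(-11) = 144 - (-88) = 232
k: 8·11 - 13·18 = 88 - 234 = -146
PQ × PR = (-231, 232, -146)

(-231, 232, -146)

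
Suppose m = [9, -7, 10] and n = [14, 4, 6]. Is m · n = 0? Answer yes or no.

m · n = 9·14 + (-7)·4 + 10·6 = 126 - 28 + 60 = 158
Nonzero, so the vectors are not orthogonal.

no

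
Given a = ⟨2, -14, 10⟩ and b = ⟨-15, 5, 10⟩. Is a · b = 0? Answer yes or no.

yes

a · b = 2·(-15) + (-14)·5 + 10·10 = -30 - 70 + 100 = 0
Zero, so the vectors are orthogonal.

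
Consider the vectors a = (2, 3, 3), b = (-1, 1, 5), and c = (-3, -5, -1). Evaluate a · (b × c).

24

b × c:
i: 1·(-1) - 5·(-5) = -1 - (-25) = 24
j: 5·(-3) - (-1)·(-1) = -15 - 1 = -16
k: (-1)·(-5) - 1·(-3) = 5 - (-3) = 8
b × c = (24, -16, 8)
a · (b × c) = 2·24 + 3·(-16) + 3·8 = 48 - 48 + 24 = 24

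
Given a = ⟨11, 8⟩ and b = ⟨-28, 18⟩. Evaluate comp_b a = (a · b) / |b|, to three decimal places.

-4.927

a · b = 11·(-28) + 8·18 = -308 + 144 = -164
|b| = √(784 + 324) = √1108 ≈ 33.2866
comp_b a = -164 / √1108 ≈ -4.927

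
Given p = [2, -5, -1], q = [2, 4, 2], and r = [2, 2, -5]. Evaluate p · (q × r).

q × r:
i: 4·(-5) - 2·2 = -20 - 4 = -24
j: 2·2 - 2·(-5) = 4 - (-10) = 14
k: 2·2 - 4·2 = 4 - 8 = -4
q × r = (-24, 14, -4)
p · (q × r) = 2·(-24) + (-5)·14 + (-1)·(-4) = -48 - 70 + 4 = -114

-114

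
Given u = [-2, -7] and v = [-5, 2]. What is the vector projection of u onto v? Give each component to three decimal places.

u · v = (-2)·(-5) + (-7)·2 = 10 - 14 = -4
|v|² = 25 + 4 = 29
proj_v u = (-4/29) · (-5, 2) ≈ (0.690, -0.276)

(0.690, -0.276)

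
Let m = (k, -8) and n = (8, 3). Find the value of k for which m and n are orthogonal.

3

m · n = k·8 + (-8)·3 = -24 + 8k
Set equal to 0: 8k = 24, so k = 3.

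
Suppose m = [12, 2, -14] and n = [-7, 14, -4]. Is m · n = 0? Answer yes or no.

yes

m · n = 12·(-7) + 2·14 + (-14)·(-4) = -84 + 28 + 56 = 0
Zero, so the vectors are orthogonal.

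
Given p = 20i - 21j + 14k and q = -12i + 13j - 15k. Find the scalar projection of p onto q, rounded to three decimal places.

p · q = 20·(-12) + (-21)·13 + 14·(-15) = -240 - 273 - 210 = -723
|q| = √(144 + 169 + 225) = √538 ≈ 23.1948
comp_q p = -723 / √538 ≈ -31.171

-31.171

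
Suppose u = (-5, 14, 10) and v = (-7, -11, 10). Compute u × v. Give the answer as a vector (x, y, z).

(250, -20, 153)

i: 14·10 - 10·(-11) = 140 - (-110) = 250
j: 10·(-7) - (-5)·10 = -70 - (-50) = -20
k: (-5)·(-11) - 14·(-7) = 55 - (-98) = 153
u × v = (250, -20, 153)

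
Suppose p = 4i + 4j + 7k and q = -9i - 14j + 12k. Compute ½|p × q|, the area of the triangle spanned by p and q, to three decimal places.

92.246

i: 4·12 - 7·(-14) = 48 - (-98) = 146
j: 7·(-9) - 4·12 = -63 - 48 = -111
k: 4·(-14) - 4·(-9) = -56 - (-36) = -20
p × q = (146, -111, -20)
|p × q| = √(146² + (-111)² + (-20)²) = √34037 ≈ 184.4912
area = ½ · 184.4912 ≈ 92.246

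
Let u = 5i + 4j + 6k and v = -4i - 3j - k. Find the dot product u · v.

u · v = 5·(-4) + 4·(-3) + 6·(-1) = -20 - 12 - 6 = -38

-38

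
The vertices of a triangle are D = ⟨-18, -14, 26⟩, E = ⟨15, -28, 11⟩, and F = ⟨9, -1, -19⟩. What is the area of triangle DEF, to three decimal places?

790.296

DE = (33, -14, -15),  DF = (27, 13, -45)
i: (-14)·(-45) - (-15)·13 = 630 - (-195) = 825
j: (-15)·27 - 33·(-45) = -405 - (-1485) = 1080
k: 33·13 - (-14)·27 = 429 - (-378) = 807
DE × DF = (825, 1080, 807)
|DE × DF| = √2498274 ≈ 1580.5929
area = ½ · 1580.5929 ≈ 790.296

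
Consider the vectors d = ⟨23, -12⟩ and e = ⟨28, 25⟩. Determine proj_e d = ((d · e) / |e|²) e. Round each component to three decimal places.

(6.836, 6.104)

d · e = 23·28 + (-12)·25 = 644 - 300 = 344
|e|² = 784 + 625 = 1409
proj_e d = (344/1409) · (28, 25) ≈ (6.836, 6.104)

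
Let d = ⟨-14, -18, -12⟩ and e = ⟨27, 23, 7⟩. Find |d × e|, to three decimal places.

i: (-18)·7 - (-12)·23 = -126 - (-276) = 150
j: (-12)·27 - (-14)·7 = -324 - (-98) = -226
k: (-14)·23 - (-18)·27 = -322 - (-486) = 164
d × e = (150, -226, 164)
|d × e| = √(150² + (-226)² + 164²) = √100472 ≈ 316.9732

316.973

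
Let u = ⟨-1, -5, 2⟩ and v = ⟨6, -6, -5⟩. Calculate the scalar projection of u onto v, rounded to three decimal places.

u · v = (-1)·6 + (-5)·(-6) + 2·(-5) = -6 + 30 - 10 = 14
|v| = √(36 + 36 + 25) = √97 ≈ 9.8489
comp_v u = 14 / √97 ≈ 1.421

1.421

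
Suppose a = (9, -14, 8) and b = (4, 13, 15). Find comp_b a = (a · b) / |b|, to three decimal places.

a · b = 9·4 + (-14)·13 + 8·15 = 36 - 182 + 120 = -26
|b| = √(16 + 169 + 225) = √410 ≈ 20.2485
comp_b a = -26 / √410 ≈ -1.284

-1.284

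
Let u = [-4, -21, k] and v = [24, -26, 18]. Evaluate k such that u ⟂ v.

-25

u · v = (-4)·24 + (-21)·(-26) + k·18 = 450 + 18k
Set equal to 0: 18k = -450, so k = -25.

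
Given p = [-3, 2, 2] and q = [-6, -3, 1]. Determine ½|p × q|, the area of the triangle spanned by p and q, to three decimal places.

i: 2·1 - 2·(-3) = 2 - (-6) = 8
j: 2·(-6) - (-3)·1 = -12 - (-3) = -9
k: (-3)·(-3) - 2·(-6) = 9 - (-12) = 21
p × q = (8, -9, 21)
|p × q| = √(8² + (-9)² + 21²) = √586 ≈ 24.2074
area = ½ · 24.2074 ≈ 12.104

12.104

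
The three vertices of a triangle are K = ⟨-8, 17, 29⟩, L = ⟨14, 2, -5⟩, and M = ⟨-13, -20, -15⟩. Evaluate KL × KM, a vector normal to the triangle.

(-598, 1138, -889)

KL = (22, -15, -34)
KM = (-5, -37, -44)
i: (-15)·(-44) - (-34)·(-37) = 660 - 1258 = -598
j: (-34)·(-5) - 22·(-44) = 170 - (-968) = 1138
k: 22·(-37) - (-15)·(-5) = -814 - 75 = -889
KL × KM = (-598, 1138, -889)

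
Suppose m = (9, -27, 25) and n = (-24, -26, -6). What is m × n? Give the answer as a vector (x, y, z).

i: (-27)·(-6) - 25·(-26) = 162 - (-650) = 812
j: 25·(-24) - 9·(-6) = -600 - (-54) = -546
k: 9·(-26) - (-27)·(-24) = -234 - 648 = -882
m × n = (812, -546, -882)

(812, -546, -882)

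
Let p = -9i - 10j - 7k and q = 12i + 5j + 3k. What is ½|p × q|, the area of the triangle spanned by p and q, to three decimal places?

47.167

i: (-10)·3 - (-7)·5 = -30 - (-35) = 5
j: (-7)·12 - (-9)·3 = -84 - (-27) = -57
k: (-9)·5 - (-10)·12 = -45 - (-120) = 75
p × q = (5, -57, 75)
|p × q| = √(5² + (-57)² + 75²) = √8899 ≈ 94.3345
area = ½ · 94.3345 ≈ 47.167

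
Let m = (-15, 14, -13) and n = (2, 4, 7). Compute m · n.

-65

m · n = (-15)·2 + 14·4 + (-13)·7 = -30 + 56 - 91 = -65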